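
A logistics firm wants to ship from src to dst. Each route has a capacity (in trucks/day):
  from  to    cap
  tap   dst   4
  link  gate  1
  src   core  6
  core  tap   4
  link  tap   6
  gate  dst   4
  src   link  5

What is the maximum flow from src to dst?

Augment src→core→tap→dst: bottleneck 4. Total 4.
Augment src→link→gate→dst: bottleneck 1. Total 5.
No augmenting path remains in the residual graph.

5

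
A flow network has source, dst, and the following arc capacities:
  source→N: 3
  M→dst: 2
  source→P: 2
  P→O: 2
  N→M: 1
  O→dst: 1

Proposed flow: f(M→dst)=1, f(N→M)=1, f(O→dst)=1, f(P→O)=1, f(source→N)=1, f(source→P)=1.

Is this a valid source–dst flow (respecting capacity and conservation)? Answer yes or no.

Every edge has 0 ≤ f(e) ≤ cap(e).
At each intermediate node, inflow equals outflow.

Yes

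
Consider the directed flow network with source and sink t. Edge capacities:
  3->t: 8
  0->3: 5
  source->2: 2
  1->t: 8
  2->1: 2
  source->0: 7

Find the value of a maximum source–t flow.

7

Augment source->2->1->t: bottleneck 2. Total 2.
Augment source->0->3->t: bottleneck 5. Total 7.
No augmenting path remains in the residual graph.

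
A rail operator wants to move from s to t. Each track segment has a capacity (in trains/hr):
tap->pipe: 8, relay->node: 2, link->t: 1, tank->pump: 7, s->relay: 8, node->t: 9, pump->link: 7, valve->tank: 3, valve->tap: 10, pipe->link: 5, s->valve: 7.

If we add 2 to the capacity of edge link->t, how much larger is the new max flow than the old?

Original max flow = 3.
After raising cap(link->t), augmenting paths through that edge carry 2 more units.
New max flow = 5. Increase = 2.

2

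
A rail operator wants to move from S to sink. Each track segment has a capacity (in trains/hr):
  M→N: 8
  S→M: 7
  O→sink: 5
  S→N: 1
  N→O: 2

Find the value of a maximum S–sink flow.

Augment S→N→O→sink: bottleneck 1. Total 1.
Augment S→M→N→O→sink: bottleneck 1. Total 2.
No augmenting path remains in the residual graph.

2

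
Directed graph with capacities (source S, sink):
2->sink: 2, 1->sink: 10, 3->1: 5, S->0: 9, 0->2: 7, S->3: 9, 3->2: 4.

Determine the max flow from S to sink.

Augment S->3->1->sink: bottleneck 5. Total 5.
Augment S->3->2->sink: bottleneck 2. Total 7.
No augmenting path remains in the residual graph.

7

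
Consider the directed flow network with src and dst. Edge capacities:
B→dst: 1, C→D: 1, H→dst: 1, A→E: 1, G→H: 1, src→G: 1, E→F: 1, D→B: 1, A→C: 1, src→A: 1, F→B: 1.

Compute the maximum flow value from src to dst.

Augment src→G→H→dst: bottleneck 1. Total 1.
Augment src→A→C→D→B→dst: bottleneck 1. Total 2.
No augmenting path remains in the residual graph.

2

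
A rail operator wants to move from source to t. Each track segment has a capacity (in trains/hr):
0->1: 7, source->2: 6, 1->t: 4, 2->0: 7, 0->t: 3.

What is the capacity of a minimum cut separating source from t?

Max flow = 6 (via 2 augmenting paths).
In the residual at optimum, the set reachable from source is {source}.
Cut edges: source->2 (cap 6). Sum = 6.

6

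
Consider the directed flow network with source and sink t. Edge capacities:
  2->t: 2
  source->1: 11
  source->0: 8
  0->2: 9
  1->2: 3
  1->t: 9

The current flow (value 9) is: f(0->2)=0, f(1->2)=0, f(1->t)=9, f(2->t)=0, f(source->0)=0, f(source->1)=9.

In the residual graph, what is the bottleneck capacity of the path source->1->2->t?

Residual capacities along the path: source->1: 2, 1->2: 3, 2->t: 2.
Minimum is 2.

2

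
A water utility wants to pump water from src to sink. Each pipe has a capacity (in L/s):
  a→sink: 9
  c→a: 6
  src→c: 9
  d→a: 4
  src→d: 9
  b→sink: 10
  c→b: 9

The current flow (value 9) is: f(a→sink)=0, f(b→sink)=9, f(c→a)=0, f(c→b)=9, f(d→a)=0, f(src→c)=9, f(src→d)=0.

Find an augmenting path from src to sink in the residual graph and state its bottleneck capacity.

Residual along src→d→a→sink: src→d: 9, d→a: 4, a→sink: 9.
Bottleneck = min = 4.

src→d→a→sink, bottleneck 4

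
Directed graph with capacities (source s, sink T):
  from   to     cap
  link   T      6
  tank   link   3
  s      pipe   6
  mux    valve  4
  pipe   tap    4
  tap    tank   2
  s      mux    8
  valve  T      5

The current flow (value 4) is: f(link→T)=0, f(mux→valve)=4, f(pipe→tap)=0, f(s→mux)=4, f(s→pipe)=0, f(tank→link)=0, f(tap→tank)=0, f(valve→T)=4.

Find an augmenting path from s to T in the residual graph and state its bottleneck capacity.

Residual along s→pipe→tap→tank→link→T: s→pipe: 6, pipe→tap: 4, tap→tank: 2, tank→link: 3, link→T: 6.
Bottleneck = min = 2.

s→pipe→tap→tank→link→T, bottleneck 2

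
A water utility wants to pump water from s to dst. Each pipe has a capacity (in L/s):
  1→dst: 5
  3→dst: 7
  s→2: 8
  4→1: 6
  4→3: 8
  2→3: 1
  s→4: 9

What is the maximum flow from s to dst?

10

Augment s→2→3→dst: bottleneck 1. Total 1.
Augment s→4→3→dst: bottleneck 6. Total 7.
Augment s→4→1→dst: bottleneck 3. Total 10.
No augmenting path remains in the residual graph.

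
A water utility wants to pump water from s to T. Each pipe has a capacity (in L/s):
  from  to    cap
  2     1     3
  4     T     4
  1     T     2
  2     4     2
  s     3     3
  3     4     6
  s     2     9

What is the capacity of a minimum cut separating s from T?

Max flow = 6 (via 3 augmenting paths).
In the residual at optimum, the set reachable from s is {1, 2, 3, 4, s}.
Cut edges: 1→T (cap 2), 4→T (cap 4). Sum = 6.

6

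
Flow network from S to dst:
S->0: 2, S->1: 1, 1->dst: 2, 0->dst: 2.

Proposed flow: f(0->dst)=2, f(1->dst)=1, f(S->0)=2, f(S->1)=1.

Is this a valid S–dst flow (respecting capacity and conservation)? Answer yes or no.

Yes

Every edge has 0 ≤ f(e) ≤ cap(e).
At each intermediate node, inflow equals outflow.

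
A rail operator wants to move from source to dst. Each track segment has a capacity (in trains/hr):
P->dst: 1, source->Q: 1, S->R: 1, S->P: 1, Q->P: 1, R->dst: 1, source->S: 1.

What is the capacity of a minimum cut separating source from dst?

Max flow = 2 (via 2 augmenting paths).
In the residual at optimum, the set reachable from source is {source}.
Cut edges: source->Q (cap 1), source->S (cap 1). Sum = 2.

2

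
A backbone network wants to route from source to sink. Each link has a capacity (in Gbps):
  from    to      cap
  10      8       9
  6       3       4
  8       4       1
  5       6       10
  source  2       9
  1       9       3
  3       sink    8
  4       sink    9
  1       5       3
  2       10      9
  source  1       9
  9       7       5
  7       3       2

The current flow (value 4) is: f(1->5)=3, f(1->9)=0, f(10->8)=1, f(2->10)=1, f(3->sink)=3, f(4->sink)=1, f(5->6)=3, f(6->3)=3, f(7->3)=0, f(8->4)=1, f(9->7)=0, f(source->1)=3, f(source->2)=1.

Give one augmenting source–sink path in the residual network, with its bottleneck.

Residual along source->1->9->7->3->sink: source->1: 6, 1->9: 3, 9->7: 5, 7->3: 2, 3->sink: 5.
Bottleneck = min = 2.

source->1->9->7->3->sink, bottleneck 2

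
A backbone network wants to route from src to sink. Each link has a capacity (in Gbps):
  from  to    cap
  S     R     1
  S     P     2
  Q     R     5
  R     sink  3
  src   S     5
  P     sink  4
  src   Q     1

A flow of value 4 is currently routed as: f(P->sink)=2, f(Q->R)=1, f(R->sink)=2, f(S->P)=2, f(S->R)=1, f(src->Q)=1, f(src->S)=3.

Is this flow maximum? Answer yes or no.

Yes

Residual reachable from src: {S, src}; sink is not reachable.
Saturated cut: src->Q, S->P, S->R with total capacity 4 = current flow value. Flow is maximum.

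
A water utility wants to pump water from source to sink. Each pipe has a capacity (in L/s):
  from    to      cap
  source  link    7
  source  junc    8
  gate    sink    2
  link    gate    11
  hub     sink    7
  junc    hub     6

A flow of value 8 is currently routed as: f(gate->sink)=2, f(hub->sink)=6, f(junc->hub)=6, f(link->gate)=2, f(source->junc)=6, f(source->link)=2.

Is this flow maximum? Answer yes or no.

Yes

Residual reachable from source: {gate, junc, link, source}; sink is not reachable.
Saturated cut: junc->hub, gate->sink with total capacity 8 = current flow value. Flow is maximum.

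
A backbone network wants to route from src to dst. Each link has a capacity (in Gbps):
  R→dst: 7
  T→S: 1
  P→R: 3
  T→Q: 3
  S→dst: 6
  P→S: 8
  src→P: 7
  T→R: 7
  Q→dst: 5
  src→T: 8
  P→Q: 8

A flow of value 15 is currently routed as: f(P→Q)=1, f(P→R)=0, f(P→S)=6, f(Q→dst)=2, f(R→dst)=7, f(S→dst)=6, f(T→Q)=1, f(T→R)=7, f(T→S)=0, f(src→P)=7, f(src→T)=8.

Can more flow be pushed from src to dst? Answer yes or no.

Residual reachable from src: {src}; dst is not reachable.
Saturated cut: src→P, src→T with total capacity 15 = current flow value. Flow is maximum.

No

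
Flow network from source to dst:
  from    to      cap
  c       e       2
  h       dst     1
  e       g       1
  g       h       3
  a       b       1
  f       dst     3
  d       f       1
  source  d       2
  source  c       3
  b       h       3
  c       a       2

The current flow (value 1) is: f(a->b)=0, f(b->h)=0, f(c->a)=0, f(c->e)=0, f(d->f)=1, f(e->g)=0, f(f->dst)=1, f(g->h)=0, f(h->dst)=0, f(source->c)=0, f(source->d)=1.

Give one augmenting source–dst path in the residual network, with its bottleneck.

Residual along source->c->e->g->h->dst: source->c: 3, c->e: 2, e->g: 1, g->h: 3, h->dst: 1.
Bottleneck = min = 1.

source->c->e->g->h->dst, bottleneck 1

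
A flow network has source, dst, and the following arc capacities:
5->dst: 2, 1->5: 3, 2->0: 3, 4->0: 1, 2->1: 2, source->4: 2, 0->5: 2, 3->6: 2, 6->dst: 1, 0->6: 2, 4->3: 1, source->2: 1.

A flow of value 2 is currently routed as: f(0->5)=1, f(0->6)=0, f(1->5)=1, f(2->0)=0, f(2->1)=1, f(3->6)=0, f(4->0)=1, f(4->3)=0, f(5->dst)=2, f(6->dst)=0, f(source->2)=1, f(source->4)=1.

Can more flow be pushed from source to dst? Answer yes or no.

Residual path source->4->3->6->dst has bottleneck 1 > 0.
Pushing 1 along it raises the flow to 3, so the given flow is not maximum.

Yes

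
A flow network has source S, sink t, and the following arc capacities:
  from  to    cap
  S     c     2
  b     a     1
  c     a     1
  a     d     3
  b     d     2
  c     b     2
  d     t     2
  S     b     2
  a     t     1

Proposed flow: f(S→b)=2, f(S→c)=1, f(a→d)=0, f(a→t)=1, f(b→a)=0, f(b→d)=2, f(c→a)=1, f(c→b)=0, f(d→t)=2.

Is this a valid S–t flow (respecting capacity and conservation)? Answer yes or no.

Every edge has 0 ≤ f(e) ≤ cap(e).
At each intermediate node, inflow equals outflow.

Yes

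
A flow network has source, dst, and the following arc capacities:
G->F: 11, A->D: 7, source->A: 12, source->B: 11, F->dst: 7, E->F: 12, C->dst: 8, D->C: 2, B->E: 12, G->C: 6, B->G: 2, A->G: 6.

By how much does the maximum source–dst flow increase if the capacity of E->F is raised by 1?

0

Original max flow = 15.
Edge E->F does not cross the min cut (source side {A, B, D, E, F, G, source}), so extra capacity there cannot help.
New max flow = 15. Increase = 0.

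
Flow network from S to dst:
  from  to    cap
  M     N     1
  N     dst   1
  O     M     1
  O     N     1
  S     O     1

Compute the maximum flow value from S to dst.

Augment S→O→N→dst: bottleneck 1. Total 1.
No augmenting path remains in the residual graph.

1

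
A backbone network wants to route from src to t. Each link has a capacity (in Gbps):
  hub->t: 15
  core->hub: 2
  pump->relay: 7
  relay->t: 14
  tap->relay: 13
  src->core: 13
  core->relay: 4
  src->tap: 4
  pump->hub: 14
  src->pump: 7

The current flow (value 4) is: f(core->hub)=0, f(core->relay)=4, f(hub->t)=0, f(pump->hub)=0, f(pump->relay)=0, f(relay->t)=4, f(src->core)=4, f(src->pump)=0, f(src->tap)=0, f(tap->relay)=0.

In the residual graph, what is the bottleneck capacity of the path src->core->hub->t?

2

Residual capacities along the path: src->core: 9, core->hub: 2, hub->t: 15.
Minimum is 2.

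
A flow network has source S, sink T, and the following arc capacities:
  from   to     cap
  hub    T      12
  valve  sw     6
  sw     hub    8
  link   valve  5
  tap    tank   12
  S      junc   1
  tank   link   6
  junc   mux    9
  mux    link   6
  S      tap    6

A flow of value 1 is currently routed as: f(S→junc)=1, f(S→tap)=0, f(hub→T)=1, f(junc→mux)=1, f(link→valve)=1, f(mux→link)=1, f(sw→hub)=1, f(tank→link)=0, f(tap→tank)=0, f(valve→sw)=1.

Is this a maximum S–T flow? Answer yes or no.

No

Residual path S→tap→tank→link→valve→sw→hub→T has bottleneck 4 > 0.
Pushing 4 along it raises the flow to 5, so the given flow is not maximum.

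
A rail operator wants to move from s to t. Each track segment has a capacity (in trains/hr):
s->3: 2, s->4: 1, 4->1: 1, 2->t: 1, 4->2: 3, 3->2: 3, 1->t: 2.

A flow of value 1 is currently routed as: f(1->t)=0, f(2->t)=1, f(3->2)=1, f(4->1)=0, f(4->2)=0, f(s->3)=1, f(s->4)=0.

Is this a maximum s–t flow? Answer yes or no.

No

Residual path s->4->1->t has bottleneck 1 > 0.
Pushing 1 along it raises the flow to 2, so the given flow is not maximum.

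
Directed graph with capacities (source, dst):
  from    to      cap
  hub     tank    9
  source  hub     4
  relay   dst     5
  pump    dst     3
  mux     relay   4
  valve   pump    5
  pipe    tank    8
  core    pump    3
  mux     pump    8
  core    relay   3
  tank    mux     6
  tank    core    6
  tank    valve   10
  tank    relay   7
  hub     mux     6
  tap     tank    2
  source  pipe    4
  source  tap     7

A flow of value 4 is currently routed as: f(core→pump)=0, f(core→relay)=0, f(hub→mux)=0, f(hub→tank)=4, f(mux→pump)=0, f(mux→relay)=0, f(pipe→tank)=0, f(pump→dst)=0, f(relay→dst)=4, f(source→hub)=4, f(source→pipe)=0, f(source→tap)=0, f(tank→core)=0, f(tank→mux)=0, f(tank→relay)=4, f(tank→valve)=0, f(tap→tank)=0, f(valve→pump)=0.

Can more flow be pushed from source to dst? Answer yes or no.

Yes

Residual path source→pipe→tank→relay→dst has bottleneck 1 > 0.
Pushing 1 along it raises the flow to 5, so the given flow is not maximum.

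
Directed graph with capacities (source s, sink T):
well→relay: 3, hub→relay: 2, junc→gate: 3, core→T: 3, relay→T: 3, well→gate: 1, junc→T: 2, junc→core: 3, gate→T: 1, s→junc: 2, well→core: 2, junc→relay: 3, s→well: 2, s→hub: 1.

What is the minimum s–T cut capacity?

5

Max flow = 5 (via 3 augmenting paths).
In the residual at optimum, the set reachable from s is {s}.
Cut edges: s→junc (cap 2), s→hub (cap 1), s→well (cap 2). Sum = 5.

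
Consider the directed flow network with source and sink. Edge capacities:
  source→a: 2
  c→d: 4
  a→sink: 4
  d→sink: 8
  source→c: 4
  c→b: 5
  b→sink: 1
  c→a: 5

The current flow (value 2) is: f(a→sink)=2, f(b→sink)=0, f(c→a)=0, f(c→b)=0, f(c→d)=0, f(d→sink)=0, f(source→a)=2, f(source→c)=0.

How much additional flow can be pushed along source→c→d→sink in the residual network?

Residual capacities along the path: source→c: 4, c→d: 4, d→sink: 8.
Minimum is 4.

4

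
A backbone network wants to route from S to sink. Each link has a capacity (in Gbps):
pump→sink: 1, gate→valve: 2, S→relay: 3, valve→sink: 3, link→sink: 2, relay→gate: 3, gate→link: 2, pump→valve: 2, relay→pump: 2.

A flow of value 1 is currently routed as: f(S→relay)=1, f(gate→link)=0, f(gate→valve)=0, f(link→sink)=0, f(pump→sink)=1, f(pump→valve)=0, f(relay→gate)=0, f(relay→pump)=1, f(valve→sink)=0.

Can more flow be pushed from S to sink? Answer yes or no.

Yes

Residual path S→relay→pump→valve→sink has bottleneck 1 > 0.
Pushing 1 along it raises the flow to 2, so the given flow is not maximum.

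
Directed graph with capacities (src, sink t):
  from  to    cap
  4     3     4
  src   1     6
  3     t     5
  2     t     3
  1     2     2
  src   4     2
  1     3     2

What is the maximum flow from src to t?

Augment src→4→3→t: bottleneck 2. Total 2.
Augment src→1→3→t: bottleneck 2. Total 4.
Augment src→1→2→t: bottleneck 2. Total 6.
No augmenting path remains in the residual graph.

6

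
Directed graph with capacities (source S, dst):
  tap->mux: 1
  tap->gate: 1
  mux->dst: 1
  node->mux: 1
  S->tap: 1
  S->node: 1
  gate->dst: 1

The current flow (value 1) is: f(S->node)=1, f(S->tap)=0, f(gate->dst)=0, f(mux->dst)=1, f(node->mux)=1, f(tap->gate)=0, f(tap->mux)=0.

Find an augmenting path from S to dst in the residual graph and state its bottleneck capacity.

Residual along S->tap->gate->dst: S->tap: 1, tap->gate: 1, gate->dst: 1.
Bottleneck = min = 1.

S->tap->gate->dst, bottleneck 1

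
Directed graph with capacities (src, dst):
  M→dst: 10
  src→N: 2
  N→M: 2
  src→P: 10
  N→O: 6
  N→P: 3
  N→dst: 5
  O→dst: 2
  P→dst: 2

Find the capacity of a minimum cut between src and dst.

4

Max flow = 4 (via 2 augmenting paths).
In the residual at optimum, the set reachable from src is {P, src}.
Cut edges: src→N (cap 2), P→dst (cap 2). Sum = 4.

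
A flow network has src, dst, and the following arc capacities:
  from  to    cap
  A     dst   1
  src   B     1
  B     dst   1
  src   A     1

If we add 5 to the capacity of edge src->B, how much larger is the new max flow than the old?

Original max flow = 2.
Even with extra capacity on src->B, another cut of capacity 2 remains binding.
New max flow = 2. Increase = 0.

0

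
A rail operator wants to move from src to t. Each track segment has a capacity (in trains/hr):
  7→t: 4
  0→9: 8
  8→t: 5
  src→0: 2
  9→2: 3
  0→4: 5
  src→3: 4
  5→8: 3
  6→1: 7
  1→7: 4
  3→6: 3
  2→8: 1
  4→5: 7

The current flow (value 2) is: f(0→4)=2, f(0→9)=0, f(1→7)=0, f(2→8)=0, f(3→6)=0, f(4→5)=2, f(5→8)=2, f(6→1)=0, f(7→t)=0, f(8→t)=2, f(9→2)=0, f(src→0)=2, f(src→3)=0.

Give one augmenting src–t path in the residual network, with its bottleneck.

Residual along src→3→6→1→7→t: src→3: 4, 3→6: 3, 6→1: 7, 1→7: 4, 7→t: 4.
Bottleneck = min = 3.

src→3→6→1→7→t, bottleneck 3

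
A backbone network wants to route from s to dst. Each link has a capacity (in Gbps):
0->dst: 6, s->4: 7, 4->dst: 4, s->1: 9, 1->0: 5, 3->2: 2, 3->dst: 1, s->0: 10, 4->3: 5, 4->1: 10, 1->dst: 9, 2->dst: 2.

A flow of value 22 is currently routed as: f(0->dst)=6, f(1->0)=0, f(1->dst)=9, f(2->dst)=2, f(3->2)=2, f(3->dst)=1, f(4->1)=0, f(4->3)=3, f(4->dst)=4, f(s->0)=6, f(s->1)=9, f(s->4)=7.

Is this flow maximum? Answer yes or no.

Yes

Residual reachable from s: {0, s}; dst is not reachable.
Saturated cut: s->4, s->1, 0->dst with total capacity 22 = current flow value. Flow is maximum.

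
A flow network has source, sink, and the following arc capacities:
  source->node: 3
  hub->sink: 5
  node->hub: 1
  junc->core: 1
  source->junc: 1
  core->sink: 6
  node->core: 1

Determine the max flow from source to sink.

3

Augment source->node->hub->sink: bottleneck 1. Total 1.
Augment source->node->core->sink: bottleneck 1. Total 2.
Augment source->junc->core->sink: bottleneck 1. Total 3.
No augmenting path remains in the residual graph.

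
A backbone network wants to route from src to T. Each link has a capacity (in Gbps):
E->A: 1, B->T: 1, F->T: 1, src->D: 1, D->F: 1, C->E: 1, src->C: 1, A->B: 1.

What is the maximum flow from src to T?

2

Augment src->D->F->T: bottleneck 1. Total 1.
Augment src->C->E->A->B->T: bottleneck 1. Total 2.
No augmenting path remains in the residual graph.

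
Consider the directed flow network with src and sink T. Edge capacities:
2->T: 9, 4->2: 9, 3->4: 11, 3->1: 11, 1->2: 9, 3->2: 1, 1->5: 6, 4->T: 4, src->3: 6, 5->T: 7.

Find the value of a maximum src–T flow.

Augment src->3->4->T: bottleneck 4. Total 4.
Augment src->3->2->T: bottleneck 1. Total 5.
Augment src->3->1->5->T: bottleneck 1. Total 6.
No augmenting path remains in the residual graph.

6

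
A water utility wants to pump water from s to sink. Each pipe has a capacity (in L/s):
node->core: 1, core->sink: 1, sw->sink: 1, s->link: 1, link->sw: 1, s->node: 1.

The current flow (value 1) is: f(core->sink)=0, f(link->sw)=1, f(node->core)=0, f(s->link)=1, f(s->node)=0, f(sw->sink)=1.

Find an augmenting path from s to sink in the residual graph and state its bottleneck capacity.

s->node->core->sink, bottleneck 1

Residual along s->node->core->sink: s->node: 1, node->core: 1, core->sink: 1.
Bottleneck = min = 1.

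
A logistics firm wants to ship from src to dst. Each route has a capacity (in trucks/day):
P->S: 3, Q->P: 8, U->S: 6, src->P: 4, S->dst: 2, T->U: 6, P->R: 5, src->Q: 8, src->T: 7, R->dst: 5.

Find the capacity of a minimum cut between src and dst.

Max flow = 7 (via 3 augmenting paths).
In the residual at optimum, the set reachable from src is {P, Q, S, T, U, src}.
Cut edges: P->R (cap 5), S->dst (cap 2). Sum = 7.

7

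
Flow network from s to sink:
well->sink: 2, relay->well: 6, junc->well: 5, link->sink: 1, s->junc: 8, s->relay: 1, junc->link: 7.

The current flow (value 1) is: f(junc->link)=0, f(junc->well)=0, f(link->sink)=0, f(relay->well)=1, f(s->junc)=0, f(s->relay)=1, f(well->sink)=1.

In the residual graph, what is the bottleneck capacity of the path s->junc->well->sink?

Residual capacities along the path: s->junc: 8, junc->well: 5, well->sink: 1.
Minimum is 1.

1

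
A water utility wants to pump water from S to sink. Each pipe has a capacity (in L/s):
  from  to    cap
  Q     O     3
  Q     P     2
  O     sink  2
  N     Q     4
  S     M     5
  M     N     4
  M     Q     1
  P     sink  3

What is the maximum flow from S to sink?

4

Augment S->M->Q->P->sink: bottleneck 1. Total 1.
Augment S->M->N->Q->P->sink: bottleneck 1. Total 2.
Augment S->M->N->Q->O->sink: bottleneck 2. Total 4.
No augmenting path remains in the residual graph.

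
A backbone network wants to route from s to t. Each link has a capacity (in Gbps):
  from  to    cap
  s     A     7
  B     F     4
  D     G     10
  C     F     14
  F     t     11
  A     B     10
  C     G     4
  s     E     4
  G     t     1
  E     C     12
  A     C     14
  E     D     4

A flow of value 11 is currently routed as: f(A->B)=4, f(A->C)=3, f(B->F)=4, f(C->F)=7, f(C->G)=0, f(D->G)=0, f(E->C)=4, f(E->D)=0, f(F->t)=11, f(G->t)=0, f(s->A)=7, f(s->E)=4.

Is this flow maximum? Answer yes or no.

Residual reachable from s: {s}; t is not reachable.
Saturated cut: s->A, s->E with total capacity 11 = current flow value. Flow is maximum.

Yes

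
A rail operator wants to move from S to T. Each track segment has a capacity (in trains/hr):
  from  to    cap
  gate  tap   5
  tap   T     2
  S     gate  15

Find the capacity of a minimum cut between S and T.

2

Max flow = 2 (via 1 augmenting path).
In the residual at optimum, the set reachable from S is {S, gate, tap}.
Cut edges: tap->T (cap 2). Sum = 2.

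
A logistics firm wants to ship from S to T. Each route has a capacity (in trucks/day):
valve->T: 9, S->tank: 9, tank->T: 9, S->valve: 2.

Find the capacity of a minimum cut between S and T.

11

Max flow = 11 (via 2 augmenting paths).
In the residual at optimum, the set reachable from S is {S}.
Cut edges: S->valve (cap 2), S->tank (cap 9). Sum = 11.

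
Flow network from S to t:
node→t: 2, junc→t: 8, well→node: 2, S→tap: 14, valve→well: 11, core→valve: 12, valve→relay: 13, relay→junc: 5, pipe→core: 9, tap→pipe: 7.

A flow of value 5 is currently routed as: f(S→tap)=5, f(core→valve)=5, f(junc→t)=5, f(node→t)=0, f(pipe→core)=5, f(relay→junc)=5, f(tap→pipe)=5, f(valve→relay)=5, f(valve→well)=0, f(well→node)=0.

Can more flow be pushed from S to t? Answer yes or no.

Residual path S→tap→pipe→core→valve→well→node→t has bottleneck 2 > 0.
Pushing 2 along it raises the flow to 7, so the given flow is not maximum.

Yes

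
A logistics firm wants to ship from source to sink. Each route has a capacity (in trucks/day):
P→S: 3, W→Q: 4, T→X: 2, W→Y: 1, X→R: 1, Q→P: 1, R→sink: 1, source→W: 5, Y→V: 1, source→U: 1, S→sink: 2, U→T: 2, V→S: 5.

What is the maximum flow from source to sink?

3

Augment source→U→T→X→R→sink: bottleneck 1. Total 1.
Augment source→W→Y→V→S→sink: bottleneck 1. Total 2.
Augment source→W→Q→P→S→sink: bottleneck 1. Total 3.
No augmenting path remains in the residual graph.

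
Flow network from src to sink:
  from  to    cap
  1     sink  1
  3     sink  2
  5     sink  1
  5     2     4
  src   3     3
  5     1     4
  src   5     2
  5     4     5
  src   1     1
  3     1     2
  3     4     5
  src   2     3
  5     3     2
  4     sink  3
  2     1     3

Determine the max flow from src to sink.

Augment src→5→sink: bottleneck 1. Total 1.
Augment src→3→sink: bottleneck 2. Total 3.
Augment src→1→sink: bottleneck 1. Total 4.
Augment src→5→4→sink: bottleneck 1. Total 5.
Augment src→3→4→sink: bottleneck 1. Total 6.
No augmenting path remains in the residual graph.

6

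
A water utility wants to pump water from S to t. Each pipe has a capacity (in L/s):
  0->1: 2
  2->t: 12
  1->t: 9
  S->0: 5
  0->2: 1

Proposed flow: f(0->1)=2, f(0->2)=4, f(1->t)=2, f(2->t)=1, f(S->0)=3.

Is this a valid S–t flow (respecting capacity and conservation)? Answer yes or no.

No

Capacity violated on 0->2: flow 4 > capacity 1.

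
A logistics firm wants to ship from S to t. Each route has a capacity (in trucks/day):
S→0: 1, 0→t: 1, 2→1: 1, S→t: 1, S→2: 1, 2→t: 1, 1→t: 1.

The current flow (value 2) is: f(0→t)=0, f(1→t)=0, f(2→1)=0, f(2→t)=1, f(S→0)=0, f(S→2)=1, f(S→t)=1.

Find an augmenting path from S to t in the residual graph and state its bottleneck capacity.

S→0→t, bottleneck 1

Residual along S→0→t: S→0: 1, 0→t: 1.
Bottleneck = min = 1.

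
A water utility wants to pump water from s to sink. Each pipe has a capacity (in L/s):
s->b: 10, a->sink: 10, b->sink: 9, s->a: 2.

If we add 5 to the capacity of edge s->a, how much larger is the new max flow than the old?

5

Original max flow = 11.
After raising cap(s->a), augmenting paths through that edge carry 5 more units.
New max flow = 16. Increase = 5.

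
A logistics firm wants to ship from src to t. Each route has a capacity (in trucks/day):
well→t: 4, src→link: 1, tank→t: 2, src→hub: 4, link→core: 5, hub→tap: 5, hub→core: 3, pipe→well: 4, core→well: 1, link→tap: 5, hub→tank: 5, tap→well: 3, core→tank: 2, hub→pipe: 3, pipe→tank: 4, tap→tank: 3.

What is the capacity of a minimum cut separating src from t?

5

Max flow = 5 (via 3 augmenting paths).
In the residual at optimum, the set reachable from src is {src}.
Cut edges: src→link (cap 1), src→hub (cap 4). Sum = 5.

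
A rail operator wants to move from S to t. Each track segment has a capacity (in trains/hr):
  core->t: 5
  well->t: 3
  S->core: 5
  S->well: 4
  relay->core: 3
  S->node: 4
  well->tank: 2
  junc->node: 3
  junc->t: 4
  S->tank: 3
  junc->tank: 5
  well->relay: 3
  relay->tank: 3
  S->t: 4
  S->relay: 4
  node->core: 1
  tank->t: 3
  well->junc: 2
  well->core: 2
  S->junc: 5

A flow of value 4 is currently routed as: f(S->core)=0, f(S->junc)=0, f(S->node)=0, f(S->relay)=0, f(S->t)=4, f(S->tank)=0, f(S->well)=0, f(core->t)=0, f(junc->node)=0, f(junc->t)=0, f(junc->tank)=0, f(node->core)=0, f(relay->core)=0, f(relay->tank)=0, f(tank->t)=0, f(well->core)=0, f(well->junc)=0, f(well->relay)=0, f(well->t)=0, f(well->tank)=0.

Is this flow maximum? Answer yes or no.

No

Residual path S->well->t has bottleneck 3 > 0.
Pushing 3 along it raises the flow to 7, so the given flow is not maximum.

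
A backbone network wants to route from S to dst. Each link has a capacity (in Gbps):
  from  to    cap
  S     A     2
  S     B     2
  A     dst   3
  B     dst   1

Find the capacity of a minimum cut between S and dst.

Max flow = 3 (via 2 augmenting paths).
In the residual at optimum, the set reachable from S is {B, S}.
Cut edges: S->A (cap 2), B->dst (cap 1). Sum = 3.

3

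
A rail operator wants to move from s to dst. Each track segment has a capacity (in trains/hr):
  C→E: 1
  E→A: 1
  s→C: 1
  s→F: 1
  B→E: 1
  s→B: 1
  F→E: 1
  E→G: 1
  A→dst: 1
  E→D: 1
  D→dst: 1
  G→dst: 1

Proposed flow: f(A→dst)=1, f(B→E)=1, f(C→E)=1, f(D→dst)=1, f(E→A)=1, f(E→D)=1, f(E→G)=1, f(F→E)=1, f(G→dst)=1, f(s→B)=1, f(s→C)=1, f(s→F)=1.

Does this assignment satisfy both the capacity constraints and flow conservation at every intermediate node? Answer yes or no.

Every edge has 0 ≤ f(e) ≤ cap(e).
At each intermediate node, inflow equals outflow.

Yes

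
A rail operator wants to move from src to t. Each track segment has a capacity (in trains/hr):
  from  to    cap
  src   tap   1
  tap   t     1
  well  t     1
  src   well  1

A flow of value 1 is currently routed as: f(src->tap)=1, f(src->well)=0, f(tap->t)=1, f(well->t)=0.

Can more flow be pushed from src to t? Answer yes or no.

Residual path src->well->t has bottleneck 1 > 0.
Pushing 1 along it raises the flow to 2, so the given flow is not maximum.

Yes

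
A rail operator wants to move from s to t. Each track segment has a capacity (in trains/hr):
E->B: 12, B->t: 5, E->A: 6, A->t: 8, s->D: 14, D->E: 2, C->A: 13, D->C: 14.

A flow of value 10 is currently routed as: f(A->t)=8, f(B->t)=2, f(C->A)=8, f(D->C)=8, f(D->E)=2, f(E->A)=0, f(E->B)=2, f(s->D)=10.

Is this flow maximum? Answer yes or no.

Yes

Residual reachable from s: {A, C, D, s}; t is not reachable.
Saturated cut: D->E, A->t with total capacity 10 = current flow value. Flow is maximum.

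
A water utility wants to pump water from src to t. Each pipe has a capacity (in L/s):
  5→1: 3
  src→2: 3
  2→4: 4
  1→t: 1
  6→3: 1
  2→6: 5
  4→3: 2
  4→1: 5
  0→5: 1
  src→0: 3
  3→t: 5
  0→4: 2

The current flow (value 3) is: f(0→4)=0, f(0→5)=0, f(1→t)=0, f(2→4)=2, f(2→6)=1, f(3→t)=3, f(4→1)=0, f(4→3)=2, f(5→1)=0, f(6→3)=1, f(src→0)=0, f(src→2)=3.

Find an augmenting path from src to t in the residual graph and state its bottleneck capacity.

Residual along src→0→4→1→t: src→0: 3, 0→4: 2, 4→1: 5, 1→t: 1.
Bottleneck = min = 1.

src→0→4→1→t, bottleneck 1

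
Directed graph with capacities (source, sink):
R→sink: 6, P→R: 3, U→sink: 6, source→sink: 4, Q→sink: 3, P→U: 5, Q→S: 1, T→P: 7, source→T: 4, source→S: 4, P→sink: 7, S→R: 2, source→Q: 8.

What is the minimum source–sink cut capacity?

Max flow = 13 (via 4 augmenting paths).
In the residual at optimum, the set reachable from source is {Q, S, source}.
Cut edges: source→T (cap 4), source→sink (cap 4), Q→sink (cap 3), S→R (cap 2). Sum = 13.

13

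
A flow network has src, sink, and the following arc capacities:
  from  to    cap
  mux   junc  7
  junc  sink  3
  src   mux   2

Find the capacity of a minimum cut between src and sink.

2

Max flow = 2 (via 1 augmenting path).
In the residual at optimum, the set reachable from src is {src}.
Cut edges: src→mux (cap 2). Sum = 2.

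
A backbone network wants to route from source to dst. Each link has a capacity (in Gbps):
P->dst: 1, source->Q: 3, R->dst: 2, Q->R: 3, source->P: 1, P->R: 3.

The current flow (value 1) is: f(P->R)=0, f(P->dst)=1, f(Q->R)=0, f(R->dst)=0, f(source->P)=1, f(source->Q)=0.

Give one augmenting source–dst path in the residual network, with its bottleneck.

Residual along source->Q->R->dst: source->Q: 3, Q->R: 3, R->dst: 2.
Bottleneck = min = 2.

source->Q->R->dst, bottleneck 2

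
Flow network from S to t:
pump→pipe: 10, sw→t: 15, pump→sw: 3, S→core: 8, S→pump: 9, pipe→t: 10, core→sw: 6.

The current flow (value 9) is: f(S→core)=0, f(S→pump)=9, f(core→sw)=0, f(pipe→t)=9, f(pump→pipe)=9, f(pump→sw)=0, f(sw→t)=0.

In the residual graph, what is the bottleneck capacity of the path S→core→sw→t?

6

Residual capacities along the path: S→core: 8, core→sw: 6, sw→t: 15.
Minimum is 6.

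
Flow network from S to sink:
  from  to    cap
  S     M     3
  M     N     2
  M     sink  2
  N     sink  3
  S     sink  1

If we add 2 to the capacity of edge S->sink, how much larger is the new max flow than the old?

Original max flow = 4.
After raising cap(S->sink), augmenting paths through that edge carry 2 more units.
New max flow = 6. Increase = 2.

2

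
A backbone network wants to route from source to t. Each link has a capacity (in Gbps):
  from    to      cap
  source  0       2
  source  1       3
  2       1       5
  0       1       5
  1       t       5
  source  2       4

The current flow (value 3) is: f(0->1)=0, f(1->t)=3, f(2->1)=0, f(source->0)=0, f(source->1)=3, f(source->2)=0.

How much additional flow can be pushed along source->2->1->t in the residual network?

2

Residual capacities along the path: source->2: 4, 2->1: 5, 1->t: 2.
Minimum is 2.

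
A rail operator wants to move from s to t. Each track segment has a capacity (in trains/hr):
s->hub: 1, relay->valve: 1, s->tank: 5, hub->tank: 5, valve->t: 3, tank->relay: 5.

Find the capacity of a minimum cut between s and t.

Max flow = 1 (via 1 augmenting path).
In the residual at optimum, the set reachable from s is {hub, relay, s, tank}.
Cut edges: relay->valve (cap 1). Sum = 1.

1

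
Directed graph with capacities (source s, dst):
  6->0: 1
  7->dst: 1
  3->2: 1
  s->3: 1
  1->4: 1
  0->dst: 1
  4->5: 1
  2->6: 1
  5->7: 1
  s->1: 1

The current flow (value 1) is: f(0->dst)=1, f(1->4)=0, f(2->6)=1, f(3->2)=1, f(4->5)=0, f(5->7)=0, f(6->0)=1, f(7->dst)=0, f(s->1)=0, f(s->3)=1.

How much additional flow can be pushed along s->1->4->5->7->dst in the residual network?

Residual capacities along the path: s->1: 1, 1->4: 1, 4->5: 1, 5->7: 1, 7->dst: 1.
Minimum is 1.

1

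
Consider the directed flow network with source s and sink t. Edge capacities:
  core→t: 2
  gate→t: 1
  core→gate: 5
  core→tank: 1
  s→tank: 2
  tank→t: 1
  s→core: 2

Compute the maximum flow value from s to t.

3

Augment s→core→t: bottleneck 2. Total 2.
Augment s→tank→t: bottleneck 1. Total 3.
No augmenting path remains in the residual graph.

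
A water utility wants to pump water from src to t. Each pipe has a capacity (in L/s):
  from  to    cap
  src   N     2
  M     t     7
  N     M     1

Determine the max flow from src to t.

Augment src→N→M→t: bottleneck 1. Total 1.
No augmenting path remains in the residual graph.

1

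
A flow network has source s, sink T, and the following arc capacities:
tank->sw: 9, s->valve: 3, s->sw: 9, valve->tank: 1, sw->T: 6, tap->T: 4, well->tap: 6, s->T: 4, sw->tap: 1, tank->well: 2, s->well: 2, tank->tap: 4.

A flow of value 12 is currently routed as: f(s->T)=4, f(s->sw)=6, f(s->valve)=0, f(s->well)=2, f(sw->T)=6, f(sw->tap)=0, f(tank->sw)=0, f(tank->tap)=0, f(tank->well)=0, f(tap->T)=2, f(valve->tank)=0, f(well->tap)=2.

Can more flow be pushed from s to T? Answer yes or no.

Residual path s->sw->tap->T has bottleneck 1 > 0.
Pushing 1 along it raises the flow to 13, so the given flow is not maximum.

Yes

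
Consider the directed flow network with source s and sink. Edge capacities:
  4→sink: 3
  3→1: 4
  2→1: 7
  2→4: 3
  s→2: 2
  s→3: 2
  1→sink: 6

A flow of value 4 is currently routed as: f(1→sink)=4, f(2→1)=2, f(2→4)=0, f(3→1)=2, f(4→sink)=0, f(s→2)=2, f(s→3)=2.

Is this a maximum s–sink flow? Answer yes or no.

Yes

Residual reachable from s: {s}; sink is not reachable.
Saturated cut: s→3, s→2 with total capacity 4 = current flow value. Flow is maximum.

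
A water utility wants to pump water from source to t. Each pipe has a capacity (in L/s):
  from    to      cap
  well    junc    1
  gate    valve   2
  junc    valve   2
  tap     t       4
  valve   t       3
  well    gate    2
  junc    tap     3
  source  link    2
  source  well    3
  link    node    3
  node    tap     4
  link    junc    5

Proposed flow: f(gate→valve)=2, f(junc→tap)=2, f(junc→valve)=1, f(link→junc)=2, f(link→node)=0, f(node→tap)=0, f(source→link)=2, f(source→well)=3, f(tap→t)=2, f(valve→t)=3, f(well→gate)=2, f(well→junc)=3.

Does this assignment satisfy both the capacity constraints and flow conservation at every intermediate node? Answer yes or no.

Capacity violated on well→junc: flow 3 > capacity 1.

No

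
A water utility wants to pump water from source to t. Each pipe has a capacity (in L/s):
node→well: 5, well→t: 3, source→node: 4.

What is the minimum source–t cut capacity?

Max flow = 3 (via 1 augmenting path).
In the residual at optimum, the set reachable from source is {node, source, well}.
Cut edges: well→t (cap 3). Sum = 3.

3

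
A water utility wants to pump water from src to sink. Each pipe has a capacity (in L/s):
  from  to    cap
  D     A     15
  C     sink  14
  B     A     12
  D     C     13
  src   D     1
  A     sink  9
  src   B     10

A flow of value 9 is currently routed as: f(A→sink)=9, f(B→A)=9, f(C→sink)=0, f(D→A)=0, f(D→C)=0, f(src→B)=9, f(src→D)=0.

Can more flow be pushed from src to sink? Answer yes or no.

Yes

Residual path src→D→C→sink has bottleneck 1 > 0.
Pushing 1 along it raises the flow to 10, so the given flow is not maximum.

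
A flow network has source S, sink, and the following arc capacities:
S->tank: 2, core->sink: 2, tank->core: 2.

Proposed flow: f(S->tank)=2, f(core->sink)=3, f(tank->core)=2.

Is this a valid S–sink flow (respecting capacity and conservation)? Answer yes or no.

No

Capacity violated on core->sink: flow 3 > capacity 2.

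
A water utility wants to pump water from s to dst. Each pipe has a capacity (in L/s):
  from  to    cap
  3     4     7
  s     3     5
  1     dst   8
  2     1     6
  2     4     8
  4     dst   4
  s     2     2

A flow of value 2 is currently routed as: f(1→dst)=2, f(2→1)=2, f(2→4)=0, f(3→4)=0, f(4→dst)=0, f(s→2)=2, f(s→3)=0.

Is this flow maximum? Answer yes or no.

No

Residual path s→3→4→dst has bottleneck 4 > 0.
Pushing 4 along it raises the flow to 6, so the given flow is not maximum.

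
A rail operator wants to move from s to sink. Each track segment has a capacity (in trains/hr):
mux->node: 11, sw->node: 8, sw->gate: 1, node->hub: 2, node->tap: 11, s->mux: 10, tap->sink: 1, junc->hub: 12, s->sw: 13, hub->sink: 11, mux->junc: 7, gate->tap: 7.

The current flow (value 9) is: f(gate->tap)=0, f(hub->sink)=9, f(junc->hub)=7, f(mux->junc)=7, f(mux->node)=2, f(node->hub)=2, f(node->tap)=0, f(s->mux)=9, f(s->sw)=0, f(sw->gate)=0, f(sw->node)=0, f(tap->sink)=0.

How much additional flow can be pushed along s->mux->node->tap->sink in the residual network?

Residual capacities along the path: s->mux: 1, mux->node: 9, node->tap: 11, tap->sink: 1.
Minimum is 1.

1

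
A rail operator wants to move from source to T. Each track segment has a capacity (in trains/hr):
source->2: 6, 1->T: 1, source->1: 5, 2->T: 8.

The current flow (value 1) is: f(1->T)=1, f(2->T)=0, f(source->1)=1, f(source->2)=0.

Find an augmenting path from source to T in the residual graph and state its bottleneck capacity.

Residual along source->2->T: source->2: 6, 2->T: 8.
Bottleneck = min = 6.

source->2->T, bottleneck 6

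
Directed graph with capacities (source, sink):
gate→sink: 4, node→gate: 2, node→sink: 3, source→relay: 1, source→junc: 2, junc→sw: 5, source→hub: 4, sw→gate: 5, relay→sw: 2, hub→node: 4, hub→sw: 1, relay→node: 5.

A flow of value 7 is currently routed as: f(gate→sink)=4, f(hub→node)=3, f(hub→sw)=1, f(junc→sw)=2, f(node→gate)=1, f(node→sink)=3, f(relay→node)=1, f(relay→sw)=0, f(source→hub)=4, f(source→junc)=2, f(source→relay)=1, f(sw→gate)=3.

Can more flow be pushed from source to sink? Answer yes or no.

No

Residual reachable from source: {source}; sink is not reachable.
Saturated cut: source→relay, source→hub, source→junc with total capacity 7 = current flow value. Flow is maximum.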